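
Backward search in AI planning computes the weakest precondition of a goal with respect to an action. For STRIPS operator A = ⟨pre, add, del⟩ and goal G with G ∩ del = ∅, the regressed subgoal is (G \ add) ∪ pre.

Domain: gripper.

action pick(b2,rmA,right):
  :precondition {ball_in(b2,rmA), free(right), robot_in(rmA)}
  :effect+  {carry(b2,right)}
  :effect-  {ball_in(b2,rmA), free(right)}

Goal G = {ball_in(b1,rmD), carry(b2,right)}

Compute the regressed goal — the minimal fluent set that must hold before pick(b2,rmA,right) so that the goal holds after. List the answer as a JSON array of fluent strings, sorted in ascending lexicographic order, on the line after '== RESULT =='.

Regress:
  G ∩ del = {}  (empty — regression defined)
  G \ add = {ball_in(b1,rmD), carry(b2,right)} \ {carry(b2,right)} = {ball_in(b1,rmD)}
  ∪ pre   = {ball_in(b1,rmD)} ∪ {ball_in(b2,rmA), free(right), robot_in(rmA)}
          = {ball_in(b1,rmD), ball_in(b2,rmA), free(right), robot_in(rmA)}

== RESULT ==
["ball_in(b1,rmD)", "ball_in(b2,rmA)", "free(right)", "robot_in(rmA)"]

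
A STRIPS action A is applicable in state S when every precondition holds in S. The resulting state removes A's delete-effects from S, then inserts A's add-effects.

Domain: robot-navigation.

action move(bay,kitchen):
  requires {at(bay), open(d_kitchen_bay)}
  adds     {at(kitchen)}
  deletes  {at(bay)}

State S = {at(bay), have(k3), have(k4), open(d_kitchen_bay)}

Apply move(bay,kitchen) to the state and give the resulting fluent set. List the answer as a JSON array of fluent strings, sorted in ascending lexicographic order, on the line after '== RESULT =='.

Progress:
  pre ⊆ S: {at(bay), open(d_kitchen_bay)} ⊆ S  — applicable
  S \ del = {have(k3), have(k4), open(d_kitchen_bay)}
  ∪ add   = {at(kitchen), have(k3), have(k4), open(d_kitchen_bay)}

== RESULT ==
["at(kitchen)", "have(k3)", "have(k4)", "open(d_kitchen_bay)"]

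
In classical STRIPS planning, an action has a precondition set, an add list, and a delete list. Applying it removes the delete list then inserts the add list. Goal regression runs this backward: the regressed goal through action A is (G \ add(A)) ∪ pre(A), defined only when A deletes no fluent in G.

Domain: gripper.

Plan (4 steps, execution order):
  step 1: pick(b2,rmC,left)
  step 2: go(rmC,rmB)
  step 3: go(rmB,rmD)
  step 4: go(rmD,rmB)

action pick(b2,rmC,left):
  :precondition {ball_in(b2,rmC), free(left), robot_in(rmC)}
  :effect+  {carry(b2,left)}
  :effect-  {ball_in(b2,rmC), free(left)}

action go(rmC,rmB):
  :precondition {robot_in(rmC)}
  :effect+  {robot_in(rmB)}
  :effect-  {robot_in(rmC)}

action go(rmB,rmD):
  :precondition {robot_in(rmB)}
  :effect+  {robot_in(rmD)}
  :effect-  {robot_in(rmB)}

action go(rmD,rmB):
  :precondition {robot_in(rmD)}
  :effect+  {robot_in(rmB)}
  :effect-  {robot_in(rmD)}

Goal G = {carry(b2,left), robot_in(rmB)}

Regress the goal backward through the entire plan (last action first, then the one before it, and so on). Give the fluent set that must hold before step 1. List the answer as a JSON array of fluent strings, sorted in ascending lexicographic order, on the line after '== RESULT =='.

Work backward from the goal:
  through step 4 (go(rmD,rmB)): drop {robot_in(rmB)}, keep {carry(b2,left)}, require {robot_in(rmD)}
    → {carry(b2,left), robot_in(rmD)}
  through step 3 (go(rmB,rmD)): drop {robot_in(rmD)}, keep {carry(b2,left)}, require {robot_in(rmB)}
    → {carry(b2,left), robot_in(rmB)}
  through step 2 (go(rmC,rmB)): drop {robot_in(rmB)}, keep {carry(b2,left)}, require {robot_in(rmC)}
    → {carry(b2,left), robot_in(rmC)}
  through step 1 (pick(b2,rmC,left)): drop {carry(b2,left)}, keep {robot_in(rmC)}, require {ball_in(b2,rmC), free(left), robot_in(rmC)}
    → {ball_in(b2,rmC), free(left), robot_in(rmC)}

== RESULT ==
["ball_in(b2,rmC)", "free(left)", "robot_in(rmC)"]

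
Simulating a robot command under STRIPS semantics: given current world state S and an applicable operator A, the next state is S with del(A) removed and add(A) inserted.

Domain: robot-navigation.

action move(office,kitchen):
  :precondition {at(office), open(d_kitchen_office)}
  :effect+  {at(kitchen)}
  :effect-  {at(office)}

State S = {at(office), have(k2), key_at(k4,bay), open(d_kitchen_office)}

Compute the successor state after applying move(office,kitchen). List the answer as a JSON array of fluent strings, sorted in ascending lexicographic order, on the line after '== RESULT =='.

Compute (S \ del) ∪ add:
  pre ⊆ S: {at(office), open(d_kitchen_office)} ⊆ S  — applicable
  S \ del = {have(k2), key_at(k4,bay), open(d_kitchen_office)}
  ∪ add   = {at(kitchen), have(k2), key_at(k4,bay), open(d_kitchen_office)}

== RESULT ==
["at(kitchen)", "have(k2)", "key_at(k4,bay)", "open(d_kitchen_office)"]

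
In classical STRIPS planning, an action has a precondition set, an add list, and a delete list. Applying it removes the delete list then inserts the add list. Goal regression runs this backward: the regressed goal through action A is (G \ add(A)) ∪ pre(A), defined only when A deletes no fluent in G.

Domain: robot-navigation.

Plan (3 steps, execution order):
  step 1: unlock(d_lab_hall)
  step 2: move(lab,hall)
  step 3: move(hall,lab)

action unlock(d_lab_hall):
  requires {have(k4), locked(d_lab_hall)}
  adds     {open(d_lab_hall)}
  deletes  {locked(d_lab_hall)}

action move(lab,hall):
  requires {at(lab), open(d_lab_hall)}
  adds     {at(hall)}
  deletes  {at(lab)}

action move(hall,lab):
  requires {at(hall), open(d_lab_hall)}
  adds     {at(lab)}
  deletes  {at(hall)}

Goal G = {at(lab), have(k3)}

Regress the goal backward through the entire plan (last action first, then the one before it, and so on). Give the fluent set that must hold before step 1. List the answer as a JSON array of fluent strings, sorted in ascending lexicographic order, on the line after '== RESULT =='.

Regress step by step:
  through step 3 (move(hall,lab)): drop {at(lab)}, keep {have(k3)}, require {at(hall), open(d_lab_hall)}
    → {at(hall), have(k3), open(d_lab_hall)}
  through step 2 (move(lab,hall)): drop {at(hall)}, keep {have(k3), open(d_lab_hall)}, require {at(lab), open(d_lab_hall)}
    → {at(lab), have(k3), open(d_lab_hall)}
  through step 1 (unlock(d_lab_hall)): drop {open(d_lab_hall)}, keep {at(lab), have(k3)}, require {have(k4), locked(d_lab_hall)}
    → {at(lab), have(k3), have(k4), locked(d_lab_hall)}

== RESULT ==
["at(lab)", "have(k3)", "have(k4)", "locked(d_lab_hall)"]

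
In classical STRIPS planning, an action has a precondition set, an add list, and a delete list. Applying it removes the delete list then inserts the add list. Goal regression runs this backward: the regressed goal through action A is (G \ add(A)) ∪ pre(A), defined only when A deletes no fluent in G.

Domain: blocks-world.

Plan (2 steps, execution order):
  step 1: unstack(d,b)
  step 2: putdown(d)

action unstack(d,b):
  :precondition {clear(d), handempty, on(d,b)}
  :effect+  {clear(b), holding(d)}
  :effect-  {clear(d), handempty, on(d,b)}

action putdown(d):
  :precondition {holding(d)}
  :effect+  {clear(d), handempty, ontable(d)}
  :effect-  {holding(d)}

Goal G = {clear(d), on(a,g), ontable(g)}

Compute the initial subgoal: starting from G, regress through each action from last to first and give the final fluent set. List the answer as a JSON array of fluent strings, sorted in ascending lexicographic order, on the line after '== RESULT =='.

Work backward from the goal:
  through step 2 (putdown(d)): drop {clear(d)}, keep {on(a,g), ontable(g)}, require {holding(d)}
    → {holding(d), on(a,g), ontable(g)}
  through step 1 (unstack(d,b)): drop {holding(d)}, keep {on(a,g), ontable(g)}, require {clear(d), handempty, on(d,b)}
    → {clear(d), handempty, on(a,g), on(d,b), ontable(g)}

== RESULT ==
["clear(d)", "handempty", "on(a,g)", "on(d,b)", "ontable(g)"]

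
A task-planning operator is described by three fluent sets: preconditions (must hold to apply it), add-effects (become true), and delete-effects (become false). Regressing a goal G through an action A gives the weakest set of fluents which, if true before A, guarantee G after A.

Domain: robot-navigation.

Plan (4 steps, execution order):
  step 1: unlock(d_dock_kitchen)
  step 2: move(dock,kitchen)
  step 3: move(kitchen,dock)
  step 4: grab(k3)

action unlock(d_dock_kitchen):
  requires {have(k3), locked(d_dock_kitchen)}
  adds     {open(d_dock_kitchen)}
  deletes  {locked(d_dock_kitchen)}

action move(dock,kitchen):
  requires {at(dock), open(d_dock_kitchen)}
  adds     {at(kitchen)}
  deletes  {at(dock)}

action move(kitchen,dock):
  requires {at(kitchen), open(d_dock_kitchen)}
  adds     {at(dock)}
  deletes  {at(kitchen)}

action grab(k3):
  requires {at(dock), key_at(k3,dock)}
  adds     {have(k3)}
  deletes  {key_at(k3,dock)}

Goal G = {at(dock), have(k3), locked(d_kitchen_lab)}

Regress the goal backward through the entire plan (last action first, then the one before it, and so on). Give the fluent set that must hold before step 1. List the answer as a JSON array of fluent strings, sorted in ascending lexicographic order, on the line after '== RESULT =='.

Regress step by step:
  through step 4 (grab(k3)): drop {have(k3)}, keep {at(dock), locked(d_kitchen_lab)}, require {at(dock), key_at(k3,dock)}
    → {at(dock), key_at(k3,dock), locked(d_kitchen_lab)}
  through step 3 (move(kitchen,dock)): drop {at(dock)}, keep {key_at(k3,dock), locked(d_kitchen_lab)}, require {at(kitchen), open(d_dock_kitchen)}
    → {at(kitchen), key_at(k3,dock), locked(d_kitchen_lab), open(d_dock_kitchen)}
  through step 2 (move(dock,kitchen)): drop {at(kitchen)}, keep {key_at(k3,dock), locked(d_kitchen_lab), open(d_dock_kitchen)}, require {at(dock), open(d_dock_kitchen)}
    → {at(dock), key_at(k3,dock), locked(d_kitchen_lab), open(d_dock_kitchen)}
  through step 1 (unlock(d_dock_kitchen)): drop {open(d_dock_kitchen)}, keep {at(dock), key_at(k3,dock), locked(d_kitchen_lab)}, require {have(k3), locked(d_dock_kitchen)}
    → {at(dock), have(k3), key_at(k3,dock), locked(d_dock_kitchen), locked(d_kitchen_lab)}

== RESULT ==
["at(dock)", "have(k3)", "key_at(k3,dock)", "locked(d_dock_kitchen)", "locked(d_kitchen_lab)"]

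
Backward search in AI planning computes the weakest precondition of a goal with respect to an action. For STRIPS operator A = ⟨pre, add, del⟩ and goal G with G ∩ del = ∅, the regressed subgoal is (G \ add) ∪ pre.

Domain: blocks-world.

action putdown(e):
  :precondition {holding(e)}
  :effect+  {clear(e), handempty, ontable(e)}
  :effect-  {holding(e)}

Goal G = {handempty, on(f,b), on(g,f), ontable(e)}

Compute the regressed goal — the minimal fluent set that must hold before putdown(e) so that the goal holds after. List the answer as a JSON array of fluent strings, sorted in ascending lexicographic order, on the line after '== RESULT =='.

Regress:
  G ∩ del = {}  (empty — regression defined)
  G \ add = {handempty, on(f,b), on(g,f), ontable(e)} \ {clear(e), handempty, ontable(e)} = {on(f,b), on(g,f)}
  ∪ pre   = {on(f,b), on(g,f)} ∪ {holding(e)}
          = {holding(e), on(f,b), on(g,f)}

== RESULT ==
["holding(e)", "on(f,b)", "on(g,f)"]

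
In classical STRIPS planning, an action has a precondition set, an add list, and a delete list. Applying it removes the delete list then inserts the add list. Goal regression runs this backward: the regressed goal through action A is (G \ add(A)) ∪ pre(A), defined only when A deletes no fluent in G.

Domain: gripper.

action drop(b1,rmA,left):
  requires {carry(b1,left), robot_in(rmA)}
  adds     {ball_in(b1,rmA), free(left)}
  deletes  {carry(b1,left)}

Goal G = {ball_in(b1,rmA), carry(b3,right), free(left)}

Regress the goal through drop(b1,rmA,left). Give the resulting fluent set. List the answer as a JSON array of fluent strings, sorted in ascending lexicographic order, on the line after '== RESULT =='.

Compute (G \ add) ∪ pre:
  G ∩ del = {}  (empty — regression defined)
  G \ add = {ball_in(b1,rmA), carry(b3,right), free(left)} \ {ball_in(b1,rmA), free(left)} = {carry(b3,right)}
  ∪ pre   = {carry(b3,right)} ∪ {carry(b1,left), robot_in(rmA)}
          = {carry(b1,left), carry(b3,right), robot_in(rmA)}

== RESULT ==
["carry(b1,left)", "carry(b3,right)", "robot_in(rmA)"]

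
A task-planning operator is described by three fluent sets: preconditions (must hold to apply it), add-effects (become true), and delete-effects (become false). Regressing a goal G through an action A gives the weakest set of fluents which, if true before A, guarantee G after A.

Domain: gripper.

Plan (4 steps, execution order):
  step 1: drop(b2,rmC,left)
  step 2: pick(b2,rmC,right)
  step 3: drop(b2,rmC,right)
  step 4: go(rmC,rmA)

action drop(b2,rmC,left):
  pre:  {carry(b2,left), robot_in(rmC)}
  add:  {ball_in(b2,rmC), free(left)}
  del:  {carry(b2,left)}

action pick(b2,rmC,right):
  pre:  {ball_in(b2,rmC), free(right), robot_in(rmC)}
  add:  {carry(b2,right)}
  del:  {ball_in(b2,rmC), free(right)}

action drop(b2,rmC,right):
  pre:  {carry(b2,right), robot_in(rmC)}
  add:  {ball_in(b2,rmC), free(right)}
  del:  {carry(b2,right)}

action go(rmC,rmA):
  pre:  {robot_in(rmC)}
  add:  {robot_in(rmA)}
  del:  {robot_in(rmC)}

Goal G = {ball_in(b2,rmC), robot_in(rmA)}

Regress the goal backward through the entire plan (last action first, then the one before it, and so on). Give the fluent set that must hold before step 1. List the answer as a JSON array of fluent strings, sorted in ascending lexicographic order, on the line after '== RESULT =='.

Regress step by step:
  through step 4 (go(rmC,rmA)): drop {robot_in(rmA)}, keep {ball_in(b2,rmC)}, require {robot_in(rmC)}
    → {ball_in(b2,rmC), robot_in(rmC)}
  through step 3 (drop(b2,rmC,right)): drop {ball_in(b2,rmC)}, keep {robot_in(rmC)}, require {carry(b2,right), robot_in(rmC)}
    → {carry(b2,right), robot_in(rmC)}
  through step 2 (pick(b2,rmC,right)): drop {carry(b2,right)}, keep {robot_in(rmC)}, require {ball_in(b2,rmC), free(right), robot_in(rmC)}
    → {ball_in(b2,rmC), free(right), robot_in(rmC)}
  through step 1 (drop(b2,rmC,left)): drop {ball_in(b2,rmC)}, keep {free(right), robot_in(rmC)}, require {carry(b2,left), robot_in(rmC)}
    → {carry(b2,left), free(right), robot_in(rmC)}

== RESULT ==
["carry(b2,left)", "free(right)", "robot_in(rmC)"]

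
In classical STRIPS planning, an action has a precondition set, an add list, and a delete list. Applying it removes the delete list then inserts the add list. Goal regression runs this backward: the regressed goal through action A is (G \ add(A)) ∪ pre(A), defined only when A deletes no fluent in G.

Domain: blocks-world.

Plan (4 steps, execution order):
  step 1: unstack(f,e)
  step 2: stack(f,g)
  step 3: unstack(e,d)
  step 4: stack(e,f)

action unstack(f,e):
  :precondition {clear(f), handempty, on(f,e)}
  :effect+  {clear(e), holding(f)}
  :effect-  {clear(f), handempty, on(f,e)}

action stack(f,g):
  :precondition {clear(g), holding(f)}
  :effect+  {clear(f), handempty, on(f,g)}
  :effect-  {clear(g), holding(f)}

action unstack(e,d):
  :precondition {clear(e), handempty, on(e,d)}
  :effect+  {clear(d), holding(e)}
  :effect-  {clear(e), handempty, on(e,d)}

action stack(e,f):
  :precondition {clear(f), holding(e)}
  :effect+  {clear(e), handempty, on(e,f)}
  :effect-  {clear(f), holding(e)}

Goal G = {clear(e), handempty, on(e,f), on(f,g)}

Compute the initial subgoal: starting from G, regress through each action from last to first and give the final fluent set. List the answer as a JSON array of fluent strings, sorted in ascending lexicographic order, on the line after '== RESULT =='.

Work backward from the goal:
  through step 4 (stack(e,f)): drop {clear(e), handempty, on(e,f)}, keep {on(f,g)}, require {clear(f), holding(e)}
    → {clear(f), holding(e), on(f,g)}
  through step 3 (unstack(e,d)): drop {holding(e)}, keep {clear(f), on(f,g)}, require {clear(e), handempty, on(e,d)}
    → {clear(e), clear(f), handempty, on(e,d), on(f,g)}
  through step 2 (stack(f,g)): drop {clear(f), handempty, on(f,g)}, keep {clear(e), on(e,d)}, require {clear(g), holding(f)}
    → {clear(e), clear(g), holding(f), on(e,d)}
  through step 1 (unstack(f,e)): drop {clear(e), holding(f)}, keep {clear(g), on(e,d)}, require {clear(f), handempty, on(f,e)}
    → {clear(f), clear(g), handempty, on(e,d), on(f,e)}

== RESULT ==
["clear(f)", "clear(g)", "handempty", "on(e,d)", "on(f,e)"]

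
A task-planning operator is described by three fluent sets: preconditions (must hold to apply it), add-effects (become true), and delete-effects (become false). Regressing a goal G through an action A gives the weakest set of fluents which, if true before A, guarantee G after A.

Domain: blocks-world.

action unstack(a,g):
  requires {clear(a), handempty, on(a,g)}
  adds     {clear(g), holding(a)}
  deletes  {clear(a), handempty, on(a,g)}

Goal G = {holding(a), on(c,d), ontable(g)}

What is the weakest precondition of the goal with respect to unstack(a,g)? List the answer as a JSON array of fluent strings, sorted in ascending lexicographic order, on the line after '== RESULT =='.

Compute (G \ add) ∪ pre:
  G ∩ del = {}  (empty — regression defined)
  G \ add = {holding(a), on(c,d), ontable(g)} \ {clear(g), holding(a)} = {on(c,d), ontable(g)}
  ∪ pre   = {on(c,d), ontable(g)} ∪ {clear(a), handempty, on(a,g)}
          = {clear(a), handempty, on(a,g), on(c,d), ontable(g)}

== RESULT ==
["clear(a)", "handempty", "on(a,g)", "on(c,d)", "ontable(g)"]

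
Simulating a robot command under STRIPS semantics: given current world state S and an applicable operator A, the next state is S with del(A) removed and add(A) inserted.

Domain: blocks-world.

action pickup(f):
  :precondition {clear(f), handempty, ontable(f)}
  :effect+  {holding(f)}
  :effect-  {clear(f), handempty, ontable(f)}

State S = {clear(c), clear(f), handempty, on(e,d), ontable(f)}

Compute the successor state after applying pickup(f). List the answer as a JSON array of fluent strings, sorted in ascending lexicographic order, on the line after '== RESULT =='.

Progress:
  pre ⊆ S: {clear(f), handempty, ontable(f)} ⊆ S  — applicable
  S \ del = {clear(c), on(e,d)}
  ∪ add   = {clear(c), holding(f), on(e,d)}

== RESULT ==
["clear(c)", "holding(f)", "on(e,d)"]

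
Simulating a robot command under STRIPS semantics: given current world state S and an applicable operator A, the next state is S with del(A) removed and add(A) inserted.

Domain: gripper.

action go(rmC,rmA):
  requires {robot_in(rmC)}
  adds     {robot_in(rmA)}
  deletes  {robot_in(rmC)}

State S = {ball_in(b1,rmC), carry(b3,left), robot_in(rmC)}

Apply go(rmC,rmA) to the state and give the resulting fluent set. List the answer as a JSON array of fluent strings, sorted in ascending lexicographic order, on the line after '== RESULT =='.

Progress:
  pre ⊆ S: {robot_in(rmC)} ⊆ S  — applicable
  S \ del = {ball_in(b1,rmC), carry(b3,left)}
  ∪ add   = {ball_in(b1,rmC), carry(b3,left), robot_in(rmA)}

== RESULT ==
["ball_in(b1,rmC)", "carry(b3,left)", "robot_in(rmA)"]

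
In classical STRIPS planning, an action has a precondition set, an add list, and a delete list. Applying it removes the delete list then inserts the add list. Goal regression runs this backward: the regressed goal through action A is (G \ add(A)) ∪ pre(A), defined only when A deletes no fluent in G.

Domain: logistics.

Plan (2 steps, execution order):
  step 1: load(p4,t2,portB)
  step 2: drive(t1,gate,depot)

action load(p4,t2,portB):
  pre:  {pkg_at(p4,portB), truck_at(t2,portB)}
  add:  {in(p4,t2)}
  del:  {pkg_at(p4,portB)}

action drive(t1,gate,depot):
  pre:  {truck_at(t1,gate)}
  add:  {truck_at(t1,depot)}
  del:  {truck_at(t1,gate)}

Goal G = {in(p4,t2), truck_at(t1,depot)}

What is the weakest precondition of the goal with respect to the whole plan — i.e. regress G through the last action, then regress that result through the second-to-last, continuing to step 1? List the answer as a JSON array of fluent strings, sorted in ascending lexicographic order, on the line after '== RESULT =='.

Work backward from the goal:
  through step 2 (drive(t1,gate,depot)): drop {truck_at(t1,depot)}, keep {in(p4,t2)}, require {truck_at(t1,gate)}
    → {in(p4,t2), truck_at(t1,gate)}
  through step 1 (load(p4,t2,portB)): drop {in(p4,t2)}, keep {truck_at(t1,gate)}, require {pkg_at(p4,portB), truck_at(t2,portB)}
    → {pkg_at(p4,portB), truck_at(t1,gate), truck_at(t2,portB)}

== RESULT ==
["pkg_at(p4,portB)", "truck_at(t1,gate)", "truck_at(t2,portB)"]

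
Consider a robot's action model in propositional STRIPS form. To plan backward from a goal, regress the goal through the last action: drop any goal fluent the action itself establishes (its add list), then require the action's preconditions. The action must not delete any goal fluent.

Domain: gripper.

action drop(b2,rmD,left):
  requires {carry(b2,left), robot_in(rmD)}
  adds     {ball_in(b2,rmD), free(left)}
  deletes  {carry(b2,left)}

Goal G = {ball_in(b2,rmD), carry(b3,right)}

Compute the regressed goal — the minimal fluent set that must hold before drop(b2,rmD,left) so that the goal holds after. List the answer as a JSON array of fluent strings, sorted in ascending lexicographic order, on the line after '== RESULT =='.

Compute (G \ add) ∪ pre:
  G ∩ del = {}  (empty — regression defined)
  G \ add = {ball_in(b2,rmD), carry(b3,right)} \ {ball_in(b2,rmD), free(left)} = {carry(b3,right)}
  ∪ pre   = {carry(b3,right)} ∪ {carry(b2,left), robot_in(rmD)}
          = {carry(b2,left), carry(b3,right), robot_in(rmD)}

== RESULT ==
["carry(b2,left)", "carry(b3,right)", "robot_in(rmD)"]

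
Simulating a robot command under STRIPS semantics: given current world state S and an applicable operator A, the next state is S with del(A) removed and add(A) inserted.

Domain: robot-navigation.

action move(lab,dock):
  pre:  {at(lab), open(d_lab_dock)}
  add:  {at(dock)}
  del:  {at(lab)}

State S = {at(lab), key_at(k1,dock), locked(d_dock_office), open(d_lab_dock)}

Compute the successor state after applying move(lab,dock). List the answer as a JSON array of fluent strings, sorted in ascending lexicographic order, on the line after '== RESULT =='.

Compute (S \ del) ∪ add:
  pre ⊆ S: {at(lab), open(d_lab_dock)} ⊆ S  — applicable
  S \ del = {key_at(k1,dock), locked(d_dock_office), open(d_lab_dock)}
  ∪ add   = {at(dock), key_at(k1,dock), locked(d_dock_office), open(d_lab_dock)}

== RESULT ==
["at(dock)", "key_at(k1,dock)", "locked(d_dock_office)", "open(d_lab_dock)"]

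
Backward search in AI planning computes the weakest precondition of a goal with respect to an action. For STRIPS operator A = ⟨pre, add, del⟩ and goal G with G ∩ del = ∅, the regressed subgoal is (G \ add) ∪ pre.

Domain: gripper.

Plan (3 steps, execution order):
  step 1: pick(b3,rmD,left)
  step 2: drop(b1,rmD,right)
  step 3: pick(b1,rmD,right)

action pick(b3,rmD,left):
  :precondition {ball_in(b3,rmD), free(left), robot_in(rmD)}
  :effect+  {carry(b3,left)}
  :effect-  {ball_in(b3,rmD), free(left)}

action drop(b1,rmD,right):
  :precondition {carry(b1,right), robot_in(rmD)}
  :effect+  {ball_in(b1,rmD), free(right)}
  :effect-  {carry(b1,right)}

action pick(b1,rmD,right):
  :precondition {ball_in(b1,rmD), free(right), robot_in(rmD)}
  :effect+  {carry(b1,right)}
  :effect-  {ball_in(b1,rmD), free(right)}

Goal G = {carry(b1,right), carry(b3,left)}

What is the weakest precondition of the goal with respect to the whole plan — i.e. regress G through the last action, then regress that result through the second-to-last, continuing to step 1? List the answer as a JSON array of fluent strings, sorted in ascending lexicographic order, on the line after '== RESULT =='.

Work backward from the goal:
  through step 3 (pick(b1,rmD,right)): drop {carry(b1,right)}, keep {carry(b3,left)}, require {ball_in(b1,rmD), free(right), robot_in(rmD)}
    → {ball_in(b1,rmD), carry(b3,left), free(right), robot_in(rmD)}
  through step 2 (drop(b1,rmD,right)): drop {ball_in(b1,rmD), free(right)}, keep {carry(b3,left), robot_in(rmD)}, require {carry(b1,right), robot_in(rmD)}
    → {carry(b1,right), carry(b3,left), robot_in(rmD)}
  through step 1 (pick(b3,rmD,left)): drop {carry(b3,left)}, keep {carry(b1,right), robot_in(rmD)}, require {ball_in(b3,rmD), free(left), robot_in(rmD)}
    → {ball_in(b3,rmD), carry(b1,right), free(left), robot_in(rmD)}

== RESULT ==
["ball_in(b3,rmD)", "carry(b1,right)", "free(left)", "robot_in(rmD)"]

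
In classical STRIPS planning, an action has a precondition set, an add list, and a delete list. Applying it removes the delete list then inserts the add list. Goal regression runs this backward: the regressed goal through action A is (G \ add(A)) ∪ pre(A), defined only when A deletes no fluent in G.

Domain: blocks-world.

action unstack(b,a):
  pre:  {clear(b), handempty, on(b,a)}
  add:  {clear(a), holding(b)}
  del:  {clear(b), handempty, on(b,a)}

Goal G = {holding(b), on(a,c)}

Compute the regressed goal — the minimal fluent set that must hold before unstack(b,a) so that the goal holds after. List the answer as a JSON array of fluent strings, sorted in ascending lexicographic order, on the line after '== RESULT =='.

Compute (G \ add) ∪ pre:
  G ∩ del = {}  (empty — regression defined)
  G \ add = {holding(b), on(a,c)} \ {clear(a), holding(b)} = {on(a,c)}
  ∪ pre   = {on(a,c)} ∪ {clear(b), handempty, on(b,a)}
          = {clear(b), handempty, on(a,c), on(b,a)}

== RESULT ==
["clear(b)", "handempty", "on(a,c)", "on(b,a)"]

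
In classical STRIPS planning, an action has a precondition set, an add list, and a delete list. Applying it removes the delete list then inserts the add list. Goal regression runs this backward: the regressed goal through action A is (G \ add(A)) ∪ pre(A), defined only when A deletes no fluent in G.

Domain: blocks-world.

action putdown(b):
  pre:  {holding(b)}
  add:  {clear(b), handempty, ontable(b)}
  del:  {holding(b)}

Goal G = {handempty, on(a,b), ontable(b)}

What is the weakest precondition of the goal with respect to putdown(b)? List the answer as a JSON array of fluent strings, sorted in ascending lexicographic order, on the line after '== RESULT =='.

Compute (G \ add) ∪ pre:
  G ∩ del = {}  (empty — regression defined)
  G \ add = {handempty, on(a,b), ontable(b)} \ {clear(b), handempty, ontable(b)} = {on(a,b)}
  ∪ pre   = {on(a,b)} ∪ {holding(b)}
          = {holding(b), on(a,b)}

== RESULT ==
["holding(b)", "on(a,b)"]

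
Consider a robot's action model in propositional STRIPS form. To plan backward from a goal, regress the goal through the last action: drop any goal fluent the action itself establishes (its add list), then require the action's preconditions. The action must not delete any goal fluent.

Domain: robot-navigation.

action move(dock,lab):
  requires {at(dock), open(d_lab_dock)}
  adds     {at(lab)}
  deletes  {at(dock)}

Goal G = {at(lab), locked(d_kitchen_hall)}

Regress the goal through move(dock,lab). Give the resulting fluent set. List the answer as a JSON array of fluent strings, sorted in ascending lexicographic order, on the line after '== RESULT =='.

Compute (G \ add) ∪ pre:
  G ∩ del = {}  (empty — regression defined)
  G \ add = {at(lab), locked(d_kitchen_hall)} \ {at(lab)} = {locked(d_kitchen_hall)}
  ∪ pre   = {locked(d_kitchen_hall)} ∪ {at(dock), open(d_lab_dock)}
          = {at(dock), locked(d_kitchen_hall), open(d_lab_dock)}

== RESULT ==
["at(dock)", "locked(d_kitchen_hall)", "open(d_lab_dock)"]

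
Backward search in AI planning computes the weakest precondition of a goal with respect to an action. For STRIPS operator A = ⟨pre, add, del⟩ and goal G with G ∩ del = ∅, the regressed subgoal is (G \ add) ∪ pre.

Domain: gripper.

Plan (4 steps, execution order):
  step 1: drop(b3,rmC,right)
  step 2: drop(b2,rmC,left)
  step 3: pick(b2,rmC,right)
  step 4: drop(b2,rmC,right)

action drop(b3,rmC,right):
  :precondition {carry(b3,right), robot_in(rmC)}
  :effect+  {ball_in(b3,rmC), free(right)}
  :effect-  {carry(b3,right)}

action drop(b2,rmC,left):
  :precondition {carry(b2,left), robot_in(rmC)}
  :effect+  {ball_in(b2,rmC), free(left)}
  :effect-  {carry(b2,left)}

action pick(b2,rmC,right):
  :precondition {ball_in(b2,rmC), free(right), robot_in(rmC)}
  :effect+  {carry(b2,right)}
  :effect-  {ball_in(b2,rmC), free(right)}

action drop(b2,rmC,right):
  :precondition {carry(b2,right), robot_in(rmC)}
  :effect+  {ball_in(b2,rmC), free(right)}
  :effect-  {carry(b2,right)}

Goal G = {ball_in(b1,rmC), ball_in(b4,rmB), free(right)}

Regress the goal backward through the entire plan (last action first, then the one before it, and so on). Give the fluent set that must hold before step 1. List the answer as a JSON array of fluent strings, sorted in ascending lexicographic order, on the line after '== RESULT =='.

Regress step by step:
  through step 4 (drop(b2,rmC,right)): drop {free(right)}, keep {ball_in(b1,rmC), ball_in(b4,rmB)}, require {carry(b2,right), robot_in(rmC)}
    → {ball_in(b1,rmC), ball_in(b4,rmB), carry(b2,right), robot_in(rmC)}
  through step 3 (pick(b2,rmC,right)): drop {carry(b2,right)}, keep {ball_in(b1,rmC), ball_in(b4,rmB), robot_in(rmC)}, require {ball_in(b2,rmC), free(right), robot_in(rmC)}
    → {ball_in(b1,rmC), ball_in(b2,rmC), ball_in(b4,rmB), free(right), robot_in(rmC)}
  through step 2 (drop(b2,rmC,left)): drop {ball_in(b2,rmC)}, keep {ball_in(b1,rmC), ball_in(b4,rmB), free(right), robot_in(rmC)}, require {carry(b2,left), robot_in(rmC)}
    → {ball_in(b1,rmC), ball_in(b4,rmB), carry(b2,left), free(right), robot_in(rmC)}
  through step 1 (drop(b3,rmC,right)): drop {free(right)}, keep {ball_in(b1,rmC), ball_in(b4,rmB), carry(b2,left), robot_in(rmC)}, require {carry(b3,right), robot_in(rmC)}
    → {ball_in(b1,rmC), ball_in(b4,rmB), carry(b2,left), carry(b3,right), robot_in(rmC)}

== RESULT ==
["ball_in(b1,rmC)", "ball_in(b4,rmB)", "carry(b2,left)", "carry(b3,right)", "robot_in(rmC)"]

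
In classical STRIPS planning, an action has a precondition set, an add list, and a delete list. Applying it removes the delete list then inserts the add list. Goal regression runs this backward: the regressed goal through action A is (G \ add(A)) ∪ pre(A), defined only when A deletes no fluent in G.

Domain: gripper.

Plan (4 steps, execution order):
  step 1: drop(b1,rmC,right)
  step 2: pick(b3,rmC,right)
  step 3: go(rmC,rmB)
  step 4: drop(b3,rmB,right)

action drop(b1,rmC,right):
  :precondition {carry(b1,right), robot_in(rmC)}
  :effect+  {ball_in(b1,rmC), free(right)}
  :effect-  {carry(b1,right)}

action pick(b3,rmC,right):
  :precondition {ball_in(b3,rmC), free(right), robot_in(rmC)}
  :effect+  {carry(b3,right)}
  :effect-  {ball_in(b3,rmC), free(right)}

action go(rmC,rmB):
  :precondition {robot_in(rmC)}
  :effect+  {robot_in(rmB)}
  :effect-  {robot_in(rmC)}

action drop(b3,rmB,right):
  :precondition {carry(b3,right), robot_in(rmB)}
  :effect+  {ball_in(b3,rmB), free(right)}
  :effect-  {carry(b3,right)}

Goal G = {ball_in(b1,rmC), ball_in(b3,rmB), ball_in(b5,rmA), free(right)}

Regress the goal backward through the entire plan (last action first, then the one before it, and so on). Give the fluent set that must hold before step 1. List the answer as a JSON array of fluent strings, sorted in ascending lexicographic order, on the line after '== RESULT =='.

Regress step by step:
  through step 4 (drop(b3,rmB,right)): drop {ball_in(b3,rmB), free(right)}, keep {ball_in(b1,rmC), ball_in(b5,rmA)}, require {carry(b3,right), robot_in(rmB)}
    → {ball_in(b1,rmC), ball_in(b5,rmA), carry(b3,right), robot_in(rmB)}
  through step 3 (go(rmC,rmB)): drop {robot_in(rmB)}, keep {ball_in(b1,rmC), ball_in(b5,rmA), carry(b3,right)}, require {robot_in(rmC)}
    → {ball_in(b1,rmC), ball_in(b5,rmA), carry(b3,right), robot_in(rmC)}
  through step 2 (pick(b3,rmC,right)): drop {carry(b3,right)}, keep {ball_in(b1,rmC), ball_in(b5,rmA), robot_in(rmC)}, require {ball_in(b3,rmC), free(right), robot_in(rmC)}
    → {ball_in(b1,rmC), ball_in(b3,rmC), ball_in(b5,rmA), free(right), robot_in(rmC)}
  through step 1 (drop(b1,rmC,right)): drop {ball_in(b1,rmC), free(right)}, keep {ball_in(b3,rmC), ball_in(b5,rmA), robot_in(rmC)}, require {carry(b1,right), robot_in(rmC)}
    → {ball_in(b3,rmC), ball_in(b5,rmA), carry(b1,right), robot_in(rmC)}

== RESULT ==
["ball_in(b3,rmC)", "ball_in(b5,rmA)", "carry(b1,right)", "robot_in(rmC)"]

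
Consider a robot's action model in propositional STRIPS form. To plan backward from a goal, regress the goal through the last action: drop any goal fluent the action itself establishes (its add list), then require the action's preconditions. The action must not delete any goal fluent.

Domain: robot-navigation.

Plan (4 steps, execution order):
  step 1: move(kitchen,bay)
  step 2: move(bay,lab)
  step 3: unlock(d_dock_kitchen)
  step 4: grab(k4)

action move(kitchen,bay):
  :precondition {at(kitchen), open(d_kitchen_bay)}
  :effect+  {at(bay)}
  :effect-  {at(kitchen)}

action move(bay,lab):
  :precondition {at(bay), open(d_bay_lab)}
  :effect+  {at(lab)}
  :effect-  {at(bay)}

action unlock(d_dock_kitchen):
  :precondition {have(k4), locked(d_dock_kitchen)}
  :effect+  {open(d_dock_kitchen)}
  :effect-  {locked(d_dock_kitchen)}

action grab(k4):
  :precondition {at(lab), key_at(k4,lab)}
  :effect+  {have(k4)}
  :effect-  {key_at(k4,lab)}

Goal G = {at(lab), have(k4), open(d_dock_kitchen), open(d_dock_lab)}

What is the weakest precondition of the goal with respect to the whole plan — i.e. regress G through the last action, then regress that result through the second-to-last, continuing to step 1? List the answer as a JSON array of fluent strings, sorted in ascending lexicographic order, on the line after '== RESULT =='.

Work backward from the goal:
  through step 4 (grab(k4)): drop {have(k4)}, keep {at(lab), open(d_dock_kitchen), open(d_dock_lab)}, require {at(lab), key_at(k4,lab)}
    → {at(lab), key_at(k4,lab), open(d_dock_kitchen), open(d_dock_lab)}
  through step 3 (unlock(d_dock_kitchen)): drop {open(d_dock_kitchen)}, keep {at(lab), key_at(k4,lab), open(d_dock_lab)}, require {have(k4), locked(d_dock_kitchen)}
    → {at(lab), have(k4), key_at(k4,lab), locked(d_dock_kitchen), open(d_dock_lab)}
  through step 2 (move(bay,lab)): drop {at(lab)}, keep {have(k4), key_at(k4,lab), locked(d_dock_kitchen), open(d_dock_lab)}, require {at(bay), open(d_bay_lab)}
    → {at(bay), have(k4), key_at(k4,lab), locked(d_dock_kitchen), open(d_bay_lab), open(d_dock_lab)}
  through step 1 (move(kitchen,bay)): drop {at(bay)}, keep {have(k4), key_at(k4,lab), locked(d_dock_kitchen), open(d_bay_lab), open(d_dock_lab)}, require {at(kitchen), open(d_kitchen_bay)}
    → {at(kitchen), have(k4), key_at(k4,lab), locked(d_dock_kitchen), open(d_bay_lab), open(d_dock_lab), open(d_kitchen_bay)}

== RESULT ==
["at(kitchen)", "have(k4)", "key_at(k4,lab)", "locked(d_dock_kitchen)", "open(d_bay_lab)", "open(d_dock_lab)", "open(d_kitchen_bay)"]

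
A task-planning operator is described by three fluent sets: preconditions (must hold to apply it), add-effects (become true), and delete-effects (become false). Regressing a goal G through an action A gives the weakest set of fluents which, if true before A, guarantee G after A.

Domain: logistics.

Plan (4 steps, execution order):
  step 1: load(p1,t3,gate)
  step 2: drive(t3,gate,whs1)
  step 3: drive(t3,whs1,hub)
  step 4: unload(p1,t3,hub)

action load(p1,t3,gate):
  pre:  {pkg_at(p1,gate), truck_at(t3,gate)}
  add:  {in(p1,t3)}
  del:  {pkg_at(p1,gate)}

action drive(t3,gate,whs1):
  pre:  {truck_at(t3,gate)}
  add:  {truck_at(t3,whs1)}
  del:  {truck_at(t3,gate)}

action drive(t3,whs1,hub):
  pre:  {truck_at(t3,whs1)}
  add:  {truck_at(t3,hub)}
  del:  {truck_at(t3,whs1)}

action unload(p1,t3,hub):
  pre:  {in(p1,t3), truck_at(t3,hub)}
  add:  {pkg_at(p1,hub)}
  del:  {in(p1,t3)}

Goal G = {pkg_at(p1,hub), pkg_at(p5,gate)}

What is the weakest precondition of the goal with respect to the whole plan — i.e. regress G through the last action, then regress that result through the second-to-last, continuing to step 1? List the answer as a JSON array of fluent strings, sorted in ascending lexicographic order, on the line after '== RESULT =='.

Regress step by step:
  through step 4 (unload(p1,t3,hub)): drop {pkg_at(p1,hub)}, keep {pkg_at(p5,gate)}, require {in(p1,t3), truck_at(t3,hub)}
    → {in(p1,t3), pkg_at(p5,gate), truck_at(t3,hub)}
  through step 3 (drive(t3,whs1,hub)): drop {truck_at(t3,hub)}, keep {in(p1,t3), pkg_at(p5,gate)}, require {truck_at(t3,whs1)}
    → {in(p1,t3), pkg_at(p5,gate), truck_at(t3,whs1)}
  through step 2 (drive(t3,gate,whs1)): drop {truck_at(t3,whs1)}, keep {in(p1,t3), pkg_at(p5,gate)}, require {truck_at(t3,gate)}
    → {in(p1,t3), pkg_at(p5,gate), truck_at(t3,gate)}
  through step 1 (load(p1,t3,gate)): drop {in(p1,t3)}, keep {pkg_at(p5,gate), truck_at(t3,gate)}, require {pkg_at(p1,gate), truck_at(t3,gate)}
    → {pkg_at(p1,gate), pkg_at(p5,gate), truck_at(t3,gate)}

== RESULT ==
["pkg_at(p1,gate)", "pkg_at(p5,gate)", "truck_at(t3,gate)"]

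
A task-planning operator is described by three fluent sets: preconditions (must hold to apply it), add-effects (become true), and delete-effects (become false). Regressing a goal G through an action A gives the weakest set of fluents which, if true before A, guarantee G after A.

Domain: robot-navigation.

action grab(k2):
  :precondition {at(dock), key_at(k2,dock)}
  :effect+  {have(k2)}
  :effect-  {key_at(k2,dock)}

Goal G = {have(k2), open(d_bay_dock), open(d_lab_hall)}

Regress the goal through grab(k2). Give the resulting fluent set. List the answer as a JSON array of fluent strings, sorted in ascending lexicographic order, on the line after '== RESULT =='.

Compute (G \ add) ∪ pre:
  G ∩ del = {}  (empty — regression defined)
  G \ add = {have(k2), open(d_bay_dock), open(d_lab_hall)} \ {have(k2)} = {open(d_bay_dock), open(d_lab_hall)}
  ∪ pre   = {open(d_bay_dock), open(d_lab_hall)} ∪ {at(dock), key_at(k2,dock)}
          = {at(dock), key_at(k2,dock), open(d_bay_dock), open(d_lab_hall)}

== RESULT ==
["at(dock)", "key_at(k2,dock)", "open(d_bay_dock)", "open(d_lab_hall)"]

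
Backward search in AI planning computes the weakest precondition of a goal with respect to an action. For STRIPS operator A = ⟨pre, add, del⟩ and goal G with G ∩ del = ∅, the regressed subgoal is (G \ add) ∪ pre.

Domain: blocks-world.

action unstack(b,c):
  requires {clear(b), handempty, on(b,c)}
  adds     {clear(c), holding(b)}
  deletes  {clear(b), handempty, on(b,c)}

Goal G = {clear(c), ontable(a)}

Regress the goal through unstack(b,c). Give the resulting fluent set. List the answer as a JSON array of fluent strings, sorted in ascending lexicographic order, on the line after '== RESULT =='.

Regress:
  G ∩ del = {}  (empty — regression defined)
  G \ add = {clear(c), ontable(a)} \ {clear(c), holding(b)} = {ontable(a)}
  ∪ pre   = {ontable(a)} ∪ {clear(b), handempty, on(b,c)}
          = {clear(b), handempty, on(b,c), ontable(a)}

== RESULT ==
["clear(b)", "handempty", "on(b,c)", "ontable(a)"]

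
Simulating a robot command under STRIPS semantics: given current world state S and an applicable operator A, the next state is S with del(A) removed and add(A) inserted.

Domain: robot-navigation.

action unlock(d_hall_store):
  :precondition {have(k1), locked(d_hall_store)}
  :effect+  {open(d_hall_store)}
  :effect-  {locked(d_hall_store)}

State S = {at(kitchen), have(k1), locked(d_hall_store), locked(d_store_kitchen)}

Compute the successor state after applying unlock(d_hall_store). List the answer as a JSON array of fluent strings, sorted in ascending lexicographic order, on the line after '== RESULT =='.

Progress:
  pre ⊆ S: {have(k1), locked(d_hall_store)} ⊆ S  — applicable
  S \ del = {at(kitchen), have(k1), locked(d_store_kitchen)}
  ∪ add   = {at(kitchen), have(k1), locked(d_store_kitchen), open(d_hall_store)}

== RESULT ==
["at(kitchen)", "have(k1)", "locked(d_store_kitchen)", "open(d_hall_store)"]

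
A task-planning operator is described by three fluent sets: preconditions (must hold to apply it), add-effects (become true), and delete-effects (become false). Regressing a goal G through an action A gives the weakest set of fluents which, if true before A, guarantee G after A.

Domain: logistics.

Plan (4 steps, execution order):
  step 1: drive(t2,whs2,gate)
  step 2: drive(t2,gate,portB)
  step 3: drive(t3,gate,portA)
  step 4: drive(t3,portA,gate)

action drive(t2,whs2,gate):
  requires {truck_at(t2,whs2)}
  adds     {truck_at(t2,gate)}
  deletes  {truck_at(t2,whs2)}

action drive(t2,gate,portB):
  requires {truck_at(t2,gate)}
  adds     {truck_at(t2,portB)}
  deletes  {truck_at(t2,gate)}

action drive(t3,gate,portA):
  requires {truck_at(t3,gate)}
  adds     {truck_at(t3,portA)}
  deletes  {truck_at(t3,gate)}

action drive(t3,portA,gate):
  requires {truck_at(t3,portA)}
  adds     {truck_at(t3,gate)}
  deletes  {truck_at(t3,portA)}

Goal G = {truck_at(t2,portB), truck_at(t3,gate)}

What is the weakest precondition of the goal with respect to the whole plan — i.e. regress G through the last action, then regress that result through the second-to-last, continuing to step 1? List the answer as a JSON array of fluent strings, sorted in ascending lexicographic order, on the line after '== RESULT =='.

Work backward from the goal:
  through step 4 (drive(t3,portA,gate)): drop {truck_at(t3,gate)}, keep {truck_at(t2,portB)}, require {truck_at(t3,portA)}
    → {truck_at(t2,portB), truck_at(t3,portA)}
  through step 3 (drive(t3,gate,portA)): drop {truck_at(t3,portA)}, keep {truck_at(t2,portB)}, require {truck_at(t3,gate)}
    → {truck_at(t2,portB), truck_at(t3,gate)}
  through step 2 (drive(t2,gate,portB)): drop {truck_at(t2,portB)}, keep {truck_at(t3,gate)}, require {truck_at(t2,gate)}
    → {truck_at(t2,gate), truck_at(t3,gate)}
  through step 1 (drive(t2,whs2,gate)): drop {truck_at(t2,gate)}, keep {truck_at(t3,gate)}, require {truck_at(t2,whs2)}
    → {truck_at(t2,whs2), truck_at(t3,gate)}

== RESULT ==
["truck_at(t2,whs2)", "truck_at(t3,gate)"]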